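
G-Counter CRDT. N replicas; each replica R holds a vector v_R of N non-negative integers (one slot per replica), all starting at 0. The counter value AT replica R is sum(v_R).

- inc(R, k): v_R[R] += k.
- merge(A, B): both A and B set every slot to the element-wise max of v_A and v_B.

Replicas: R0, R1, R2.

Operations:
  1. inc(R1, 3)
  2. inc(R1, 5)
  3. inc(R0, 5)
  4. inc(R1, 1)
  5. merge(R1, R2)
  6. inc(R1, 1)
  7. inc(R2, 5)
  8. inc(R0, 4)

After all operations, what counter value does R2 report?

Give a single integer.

Answer: 14

Derivation:
Op 1: inc R1 by 3 -> R1=(0,3,0) value=3
Op 2: inc R1 by 5 -> R1=(0,8,0) value=8
Op 3: inc R0 by 5 -> R0=(5,0,0) value=5
Op 4: inc R1 by 1 -> R1=(0,9,0) value=9
Op 5: merge R1<->R2 -> R1=(0,9,0) R2=(0,9,0)
Op 6: inc R1 by 1 -> R1=(0,10,0) value=10
Op 7: inc R2 by 5 -> R2=(0,9,5) value=14
Op 8: inc R0 by 4 -> R0=(9,0,0) value=9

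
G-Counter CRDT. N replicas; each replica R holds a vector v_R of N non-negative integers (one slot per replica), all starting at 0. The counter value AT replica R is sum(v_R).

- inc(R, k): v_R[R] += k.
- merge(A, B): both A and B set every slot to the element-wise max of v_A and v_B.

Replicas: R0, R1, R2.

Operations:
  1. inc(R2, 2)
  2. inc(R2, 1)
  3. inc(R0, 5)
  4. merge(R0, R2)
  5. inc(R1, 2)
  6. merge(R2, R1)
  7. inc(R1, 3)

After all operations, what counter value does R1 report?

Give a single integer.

Answer: 13

Derivation:
Op 1: inc R2 by 2 -> R2=(0,0,2) value=2
Op 2: inc R2 by 1 -> R2=(0,0,3) value=3
Op 3: inc R0 by 5 -> R0=(5,0,0) value=5
Op 4: merge R0<->R2 -> R0=(5,0,3) R2=(5,0,3)
Op 5: inc R1 by 2 -> R1=(0,2,0) value=2
Op 6: merge R2<->R1 -> R2=(5,2,3) R1=(5,2,3)
Op 7: inc R1 by 3 -> R1=(5,5,3) value=13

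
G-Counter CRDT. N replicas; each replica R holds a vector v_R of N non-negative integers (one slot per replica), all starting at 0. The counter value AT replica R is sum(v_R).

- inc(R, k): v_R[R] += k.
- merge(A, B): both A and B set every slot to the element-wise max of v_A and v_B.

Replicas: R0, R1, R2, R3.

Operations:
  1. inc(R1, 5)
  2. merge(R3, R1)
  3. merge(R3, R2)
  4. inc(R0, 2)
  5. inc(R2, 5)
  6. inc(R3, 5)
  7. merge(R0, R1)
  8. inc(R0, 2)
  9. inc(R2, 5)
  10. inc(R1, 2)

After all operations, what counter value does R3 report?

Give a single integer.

Answer: 10

Derivation:
Op 1: inc R1 by 5 -> R1=(0,5,0,0) value=5
Op 2: merge R3<->R1 -> R3=(0,5,0,0) R1=(0,5,0,0)
Op 3: merge R3<->R2 -> R3=(0,5,0,0) R2=(0,5,0,0)
Op 4: inc R0 by 2 -> R0=(2,0,0,0) value=2
Op 5: inc R2 by 5 -> R2=(0,5,5,0) value=10
Op 6: inc R3 by 5 -> R3=(0,5,0,5) value=10
Op 7: merge R0<->R1 -> R0=(2,5,0,0) R1=(2,5,0,0)
Op 8: inc R0 by 2 -> R0=(4,5,0,0) value=9
Op 9: inc R2 by 5 -> R2=(0,5,10,0) value=15
Op 10: inc R1 by 2 -> R1=(2,7,0,0) value=9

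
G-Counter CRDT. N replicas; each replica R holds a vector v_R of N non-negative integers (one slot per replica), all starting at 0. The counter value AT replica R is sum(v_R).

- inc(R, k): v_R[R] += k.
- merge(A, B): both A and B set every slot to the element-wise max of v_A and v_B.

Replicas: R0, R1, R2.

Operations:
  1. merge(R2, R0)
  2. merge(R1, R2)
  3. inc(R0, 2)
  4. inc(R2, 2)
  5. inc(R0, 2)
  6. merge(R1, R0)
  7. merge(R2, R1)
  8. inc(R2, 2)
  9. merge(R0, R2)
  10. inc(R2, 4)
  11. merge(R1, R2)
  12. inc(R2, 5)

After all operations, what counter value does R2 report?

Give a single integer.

Answer: 17

Derivation:
Op 1: merge R2<->R0 -> R2=(0,0,0) R0=(0,0,0)
Op 2: merge R1<->R2 -> R1=(0,0,0) R2=(0,0,0)
Op 3: inc R0 by 2 -> R0=(2,0,0) value=2
Op 4: inc R2 by 2 -> R2=(0,0,2) value=2
Op 5: inc R0 by 2 -> R0=(4,0,0) value=4
Op 6: merge R1<->R0 -> R1=(4,0,0) R0=(4,0,0)
Op 7: merge R2<->R1 -> R2=(4,0,2) R1=(4,0,2)
Op 8: inc R2 by 2 -> R2=(4,0,4) value=8
Op 9: merge R0<->R2 -> R0=(4,0,4) R2=(4,0,4)
Op 10: inc R2 by 4 -> R2=(4,0,8) value=12
Op 11: merge R1<->R2 -> R1=(4,0,8) R2=(4,0,8)
Op 12: inc R2 by 5 -> R2=(4,0,13) value=17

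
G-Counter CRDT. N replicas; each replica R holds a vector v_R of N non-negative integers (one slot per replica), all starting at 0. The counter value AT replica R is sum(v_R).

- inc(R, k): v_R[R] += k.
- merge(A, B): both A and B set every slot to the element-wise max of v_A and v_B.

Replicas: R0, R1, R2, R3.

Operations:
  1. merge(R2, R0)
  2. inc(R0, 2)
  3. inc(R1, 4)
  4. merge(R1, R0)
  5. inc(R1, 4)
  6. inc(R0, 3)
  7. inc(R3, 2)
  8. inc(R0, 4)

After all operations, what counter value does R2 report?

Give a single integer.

Op 1: merge R2<->R0 -> R2=(0,0,0,0) R0=(0,0,0,0)
Op 2: inc R0 by 2 -> R0=(2,0,0,0) value=2
Op 3: inc R1 by 4 -> R1=(0,4,0,0) value=4
Op 4: merge R1<->R0 -> R1=(2,4,0,0) R0=(2,4,0,0)
Op 5: inc R1 by 4 -> R1=(2,8,0,0) value=10
Op 6: inc R0 by 3 -> R0=(5,4,0,0) value=9
Op 7: inc R3 by 2 -> R3=(0,0,0,2) value=2
Op 8: inc R0 by 4 -> R0=(9,4,0,0) value=13

Answer: 0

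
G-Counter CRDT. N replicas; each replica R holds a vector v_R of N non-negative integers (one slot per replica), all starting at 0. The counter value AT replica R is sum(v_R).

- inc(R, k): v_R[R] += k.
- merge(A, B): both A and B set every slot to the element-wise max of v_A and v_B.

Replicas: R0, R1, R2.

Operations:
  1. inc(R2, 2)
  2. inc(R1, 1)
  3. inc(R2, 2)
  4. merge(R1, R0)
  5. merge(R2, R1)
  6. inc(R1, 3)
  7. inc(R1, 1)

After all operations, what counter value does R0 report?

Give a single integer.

Op 1: inc R2 by 2 -> R2=(0,0,2) value=2
Op 2: inc R1 by 1 -> R1=(0,1,0) value=1
Op 3: inc R2 by 2 -> R2=(0,0,4) value=4
Op 4: merge R1<->R0 -> R1=(0,1,0) R0=(0,1,0)
Op 5: merge R2<->R1 -> R2=(0,1,4) R1=(0,1,4)
Op 6: inc R1 by 3 -> R1=(0,4,4) value=8
Op 7: inc R1 by 1 -> R1=(0,5,4) value=9

Answer: 1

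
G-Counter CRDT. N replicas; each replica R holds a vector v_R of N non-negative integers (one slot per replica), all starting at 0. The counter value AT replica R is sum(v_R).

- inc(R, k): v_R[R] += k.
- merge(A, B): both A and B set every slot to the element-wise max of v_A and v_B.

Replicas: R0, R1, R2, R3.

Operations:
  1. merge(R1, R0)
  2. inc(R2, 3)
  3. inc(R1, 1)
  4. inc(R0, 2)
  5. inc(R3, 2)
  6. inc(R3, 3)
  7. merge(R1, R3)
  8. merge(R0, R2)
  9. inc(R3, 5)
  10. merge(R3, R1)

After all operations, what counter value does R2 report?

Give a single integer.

Answer: 5

Derivation:
Op 1: merge R1<->R0 -> R1=(0,0,0,0) R0=(0,0,0,0)
Op 2: inc R2 by 3 -> R2=(0,0,3,0) value=3
Op 3: inc R1 by 1 -> R1=(0,1,0,0) value=1
Op 4: inc R0 by 2 -> R0=(2,0,0,0) value=2
Op 5: inc R3 by 2 -> R3=(0,0,0,2) value=2
Op 6: inc R3 by 3 -> R3=(0,0,0,5) value=5
Op 7: merge R1<->R3 -> R1=(0,1,0,5) R3=(0,1,0,5)
Op 8: merge R0<->R2 -> R0=(2,0,3,0) R2=(2,0,3,0)
Op 9: inc R3 by 5 -> R3=(0,1,0,10) value=11
Op 10: merge R3<->R1 -> R3=(0,1,0,10) R1=(0,1,0,10)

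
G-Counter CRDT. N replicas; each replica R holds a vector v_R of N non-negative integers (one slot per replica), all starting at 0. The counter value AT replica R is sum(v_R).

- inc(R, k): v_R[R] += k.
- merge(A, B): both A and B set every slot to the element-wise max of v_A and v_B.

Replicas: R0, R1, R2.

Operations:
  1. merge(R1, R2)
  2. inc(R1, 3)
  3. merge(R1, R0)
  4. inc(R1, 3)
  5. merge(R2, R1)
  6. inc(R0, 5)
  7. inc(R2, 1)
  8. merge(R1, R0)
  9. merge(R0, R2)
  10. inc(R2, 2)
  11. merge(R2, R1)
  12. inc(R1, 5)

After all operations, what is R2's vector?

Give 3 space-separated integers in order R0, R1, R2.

Answer: 5 6 3

Derivation:
Op 1: merge R1<->R2 -> R1=(0,0,0) R2=(0,0,0)
Op 2: inc R1 by 3 -> R1=(0,3,0) value=3
Op 3: merge R1<->R0 -> R1=(0,3,0) R0=(0,3,0)
Op 4: inc R1 by 3 -> R1=(0,6,0) value=6
Op 5: merge R2<->R1 -> R2=(0,6,0) R1=(0,6,0)
Op 6: inc R0 by 5 -> R0=(5,3,0) value=8
Op 7: inc R2 by 1 -> R2=(0,6,1) value=7
Op 8: merge R1<->R0 -> R1=(5,6,0) R0=(5,6,0)
Op 9: merge R0<->R2 -> R0=(5,6,1) R2=(5,6,1)
Op 10: inc R2 by 2 -> R2=(5,6,3) value=14
Op 11: merge R2<->R1 -> R2=(5,6,3) R1=(5,6,3)
Op 12: inc R1 by 5 -> R1=(5,11,3) value=19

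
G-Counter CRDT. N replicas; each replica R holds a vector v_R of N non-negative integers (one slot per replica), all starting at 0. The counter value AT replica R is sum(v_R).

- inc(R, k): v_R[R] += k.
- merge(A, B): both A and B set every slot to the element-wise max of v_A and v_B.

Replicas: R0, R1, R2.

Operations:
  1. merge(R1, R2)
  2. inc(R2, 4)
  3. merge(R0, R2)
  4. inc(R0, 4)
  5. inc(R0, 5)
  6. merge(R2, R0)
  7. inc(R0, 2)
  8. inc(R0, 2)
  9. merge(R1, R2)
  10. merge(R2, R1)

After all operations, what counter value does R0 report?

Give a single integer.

Op 1: merge R1<->R2 -> R1=(0,0,0) R2=(0,0,0)
Op 2: inc R2 by 4 -> R2=(0,0,4) value=4
Op 3: merge R0<->R2 -> R0=(0,0,4) R2=(0,0,4)
Op 4: inc R0 by 4 -> R0=(4,0,4) value=8
Op 5: inc R0 by 5 -> R0=(9,0,4) value=13
Op 6: merge R2<->R0 -> R2=(9,0,4) R0=(9,0,4)
Op 7: inc R0 by 2 -> R0=(11,0,4) value=15
Op 8: inc R0 by 2 -> R0=(13,0,4) value=17
Op 9: merge R1<->R2 -> R1=(9,0,4) R2=(9,0,4)
Op 10: merge R2<->R1 -> R2=(9,0,4) R1=(9,0,4)

Answer: 17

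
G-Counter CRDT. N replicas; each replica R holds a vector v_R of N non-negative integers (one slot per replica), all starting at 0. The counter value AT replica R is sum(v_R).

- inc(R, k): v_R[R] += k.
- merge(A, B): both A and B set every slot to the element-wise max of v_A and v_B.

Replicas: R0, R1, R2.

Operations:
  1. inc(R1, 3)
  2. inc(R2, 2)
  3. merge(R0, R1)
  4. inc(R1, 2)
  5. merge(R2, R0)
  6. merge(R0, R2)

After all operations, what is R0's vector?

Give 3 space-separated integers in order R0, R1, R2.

Answer: 0 3 2

Derivation:
Op 1: inc R1 by 3 -> R1=(0,3,0) value=3
Op 2: inc R2 by 2 -> R2=(0,0,2) value=2
Op 3: merge R0<->R1 -> R0=(0,3,0) R1=(0,3,0)
Op 4: inc R1 by 2 -> R1=(0,5,0) value=5
Op 5: merge R2<->R0 -> R2=(0,3,2) R0=(0,3,2)
Op 6: merge R0<->R2 -> R0=(0,3,2) R2=(0,3,2)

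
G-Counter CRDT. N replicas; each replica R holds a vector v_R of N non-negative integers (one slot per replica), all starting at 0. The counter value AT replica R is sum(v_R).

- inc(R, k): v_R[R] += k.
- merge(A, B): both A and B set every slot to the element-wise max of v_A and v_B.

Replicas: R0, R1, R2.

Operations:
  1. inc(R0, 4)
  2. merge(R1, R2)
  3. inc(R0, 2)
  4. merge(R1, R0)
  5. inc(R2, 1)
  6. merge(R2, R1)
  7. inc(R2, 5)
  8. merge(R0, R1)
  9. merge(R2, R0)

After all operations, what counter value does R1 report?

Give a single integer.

Answer: 7

Derivation:
Op 1: inc R0 by 4 -> R0=(4,0,0) value=4
Op 2: merge R1<->R2 -> R1=(0,0,0) R2=(0,0,0)
Op 3: inc R0 by 2 -> R0=(6,0,0) value=6
Op 4: merge R1<->R0 -> R1=(6,0,0) R0=(6,0,0)
Op 5: inc R2 by 1 -> R2=(0,0,1) value=1
Op 6: merge R2<->R1 -> R2=(6,0,1) R1=(6,0,1)
Op 7: inc R2 by 5 -> R2=(6,0,6) value=12
Op 8: merge R0<->R1 -> R0=(6,0,1) R1=(6,0,1)
Op 9: merge R2<->R0 -> R2=(6,0,6) R0=(6,0,6)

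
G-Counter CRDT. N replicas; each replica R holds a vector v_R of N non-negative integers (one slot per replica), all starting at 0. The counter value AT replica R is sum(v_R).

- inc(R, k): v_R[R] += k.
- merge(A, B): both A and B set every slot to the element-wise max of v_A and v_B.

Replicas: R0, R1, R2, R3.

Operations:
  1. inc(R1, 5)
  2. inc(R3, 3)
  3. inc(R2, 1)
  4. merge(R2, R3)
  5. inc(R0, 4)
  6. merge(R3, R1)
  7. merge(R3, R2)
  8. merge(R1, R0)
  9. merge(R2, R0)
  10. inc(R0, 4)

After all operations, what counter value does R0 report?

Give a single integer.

Op 1: inc R1 by 5 -> R1=(0,5,0,0) value=5
Op 2: inc R3 by 3 -> R3=(0,0,0,3) value=3
Op 3: inc R2 by 1 -> R2=(0,0,1,0) value=1
Op 4: merge R2<->R3 -> R2=(0,0,1,3) R3=(0,0,1,3)
Op 5: inc R0 by 4 -> R0=(4,0,0,0) value=4
Op 6: merge R3<->R1 -> R3=(0,5,1,3) R1=(0,5,1,3)
Op 7: merge R3<->R2 -> R3=(0,5,1,3) R2=(0,5,1,3)
Op 8: merge R1<->R0 -> R1=(4,5,1,3) R0=(4,5,1,3)
Op 9: merge R2<->R0 -> R2=(4,5,1,3) R0=(4,5,1,3)
Op 10: inc R0 by 4 -> R0=(8,5,1,3) value=17

Answer: 17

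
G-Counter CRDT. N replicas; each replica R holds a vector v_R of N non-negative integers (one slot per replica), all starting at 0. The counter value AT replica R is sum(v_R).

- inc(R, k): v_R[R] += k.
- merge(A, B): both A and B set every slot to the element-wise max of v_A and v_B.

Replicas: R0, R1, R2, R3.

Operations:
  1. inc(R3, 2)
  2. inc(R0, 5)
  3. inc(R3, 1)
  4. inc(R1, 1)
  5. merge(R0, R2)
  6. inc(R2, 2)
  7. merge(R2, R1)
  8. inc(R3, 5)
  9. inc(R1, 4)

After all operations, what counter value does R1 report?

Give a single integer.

Answer: 12

Derivation:
Op 1: inc R3 by 2 -> R3=(0,0,0,2) value=2
Op 2: inc R0 by 5 -> R0=(5,0,0,0) value=5
Op 3: inc R3 by 1 -> R3=(0,0,0,3) value=3
Op 4: inc R1 by 1 -> R1=(0,1,0,0) value=1
Op 5: merge R0<->R2 -> R0=(5,0,0,0) R2=(5,0,0,0)
Op 6: inc R2 by 2 -> R2=(5,0,2,0) value=7
Op 7: merge R2<->R1 -> R2=(5,1,2,0) R1=(5,1,2,0)
Op 8: inc R3 by 5 -> R3=(0,0,0,8) value=8
Op 9: inc R1 by 4 -> R1=(5,5,2,0) value=12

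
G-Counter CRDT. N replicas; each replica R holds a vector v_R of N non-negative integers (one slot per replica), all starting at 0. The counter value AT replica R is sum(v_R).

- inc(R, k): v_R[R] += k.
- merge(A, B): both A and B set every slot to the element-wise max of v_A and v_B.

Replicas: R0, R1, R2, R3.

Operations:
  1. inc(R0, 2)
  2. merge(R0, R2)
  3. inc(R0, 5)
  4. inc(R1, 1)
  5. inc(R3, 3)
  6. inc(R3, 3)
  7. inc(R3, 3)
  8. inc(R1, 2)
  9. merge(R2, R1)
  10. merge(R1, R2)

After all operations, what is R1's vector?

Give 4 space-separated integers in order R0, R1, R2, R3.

Answer: 2 3 0 0

Derivation:
Op 1: inc R0 by 2 -> R0=(2,0,0,0) value=2
Op 2: merge R0<->R2 -> R0=(2,0,0,0) R2=(2,0,0,0)
Op 3: inc R0 by 5 -> R0=(7,0,0,0) value=7
Op 4: inc R1 by 1 -> R1=(0,1,0,0) value=1
Op 5: inc R3 by 3 -> R3=(0,0,0,3) value=3
Op 6: inc R3 by 3 -> R3=(0,0,0,6) value=6
Op 7: inc R3 by 3 -> R3=(0,0,0,9) value=9
Op 8: inc R1 by 2 -> R1=(0,3,0,0) value=3
Op 9: merge R2<->R1 -> R2=(2,3,0,0) R1=(2,3,0,0)
Op 10: merge R1<->R2 -> R1=(2,3,0,0) R2=(2,3,0,0)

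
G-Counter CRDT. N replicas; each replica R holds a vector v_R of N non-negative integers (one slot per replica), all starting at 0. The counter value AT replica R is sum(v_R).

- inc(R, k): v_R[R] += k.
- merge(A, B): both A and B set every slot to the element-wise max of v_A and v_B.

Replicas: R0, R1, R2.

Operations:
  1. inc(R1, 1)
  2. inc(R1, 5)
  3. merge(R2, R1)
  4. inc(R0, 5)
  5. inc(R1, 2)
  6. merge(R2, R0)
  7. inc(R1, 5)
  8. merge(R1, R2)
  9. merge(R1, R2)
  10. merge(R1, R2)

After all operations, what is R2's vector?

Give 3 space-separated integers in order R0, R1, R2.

Op 1: inc R1 by 1 -> R1=(0,1,0) value=1
Op 2: inc R1 by 5 -> R1=(0,6,0) value=6
Op 3: merge R2<->R1 -> R2=(0,6,0) R1=(0,6,0)
Op 4: inc R0 by 5 -> R0=(5,0,0) value=5
Op 5: inc R1 by 2 -> R1=(0,8,0) value=8
Op 6: merge R2<->R0 -> R2=(5,6,0) R0=(5,6,0)
Op 7: inc R1 by 5 -> R1=(0,13,0) value=13
Op 8: merge R1<->R2 -> R1=(5,13,0) R2=(5,13,0)
Op 9: merge R1<->R2 -> R1=(5,13,0) R2=(5,13,0)
Op 10: merge R1<->R2 -> R1=(5,13,0) R2=(5,13,0)

Answer: 5 13 0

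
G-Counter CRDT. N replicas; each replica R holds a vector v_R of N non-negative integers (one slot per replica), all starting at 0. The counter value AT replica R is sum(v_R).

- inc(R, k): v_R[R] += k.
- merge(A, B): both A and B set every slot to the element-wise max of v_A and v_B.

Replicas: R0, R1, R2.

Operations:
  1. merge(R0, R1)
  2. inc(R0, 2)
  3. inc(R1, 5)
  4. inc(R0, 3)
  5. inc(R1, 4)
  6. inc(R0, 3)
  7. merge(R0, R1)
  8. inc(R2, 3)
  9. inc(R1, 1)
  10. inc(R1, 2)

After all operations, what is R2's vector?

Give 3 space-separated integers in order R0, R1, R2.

Op 1: merge R0<->R1 -> R0=(0,0,0) R1=(0,0,0)
Op 2: inc R0 by 2 -> R0=(2,0,0) value=2
Op 3: inc R1 by 5 -> R1=(0,5,0) value=5
Op 4: inc R0 by 3 -> R0=(5,0,0) value=5
Op 5: inc R1 by 4 -> R1=(0,9,0) value=9
Op 6: inc R0 by 3 -> R0=(8,0,0) value=8
Op 7: merge R0<->R1 -> R0=(8,9,0) R1=(8,9,0)
Op 8: inc R2 by 3 -> R2=(0,0,3) value=3
Op 9: inc R1 by 1 -> R1=(8,10,0) value=18
Op 10: inc R1 by 2 -> R1=(8,12,0) value=20

Answer: 0 0 3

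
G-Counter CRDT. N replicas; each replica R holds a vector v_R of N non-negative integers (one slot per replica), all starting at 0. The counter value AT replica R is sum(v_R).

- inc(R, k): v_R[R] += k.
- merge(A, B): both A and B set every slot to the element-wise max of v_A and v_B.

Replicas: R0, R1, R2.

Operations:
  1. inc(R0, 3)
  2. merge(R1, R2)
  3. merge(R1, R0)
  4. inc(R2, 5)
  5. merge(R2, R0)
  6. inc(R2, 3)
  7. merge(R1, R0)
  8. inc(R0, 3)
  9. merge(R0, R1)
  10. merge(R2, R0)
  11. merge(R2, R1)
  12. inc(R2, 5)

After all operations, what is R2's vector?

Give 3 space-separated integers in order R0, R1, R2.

Op 1: inc R0 by 3 -> R0=(3,0,0) value=3
Op 2: merge R1<->R2 -> R1=(0,0,0) R2=(0,0,0)
Op 3: merge R1<->R0 -> R1=(3,0,0) R0=(3,0,0)
Op 4: inc R2 by 5 -> R2=(0,0,5) value=5
Op 5: merge R2<->R0 -> R2=(3,0,5) R0=(3,0,5)
Op 6: inc R2 by 3 -> R2=(3,0,8) value=11
Op 7: merge R1<->R0 -> R1=(3,0,5) R0=(3,0,5)
Op 8: inc R0 by 3 -> R0=(6,0,5) value=11
Op 9: merge R0<->R1 -> R0=(6,0,5) R1=(6,0,5)
Op 10: merge R2<->R0 -> R2=(6,0,8) R0=(6,0,8)
Op 11: merge R2<->R1 -> R2=(6,0,8) R1=(6,0,8)
Op 12: inc R2 by 5 -> R2=(6,0,13) value=19

Answer: 6 0 13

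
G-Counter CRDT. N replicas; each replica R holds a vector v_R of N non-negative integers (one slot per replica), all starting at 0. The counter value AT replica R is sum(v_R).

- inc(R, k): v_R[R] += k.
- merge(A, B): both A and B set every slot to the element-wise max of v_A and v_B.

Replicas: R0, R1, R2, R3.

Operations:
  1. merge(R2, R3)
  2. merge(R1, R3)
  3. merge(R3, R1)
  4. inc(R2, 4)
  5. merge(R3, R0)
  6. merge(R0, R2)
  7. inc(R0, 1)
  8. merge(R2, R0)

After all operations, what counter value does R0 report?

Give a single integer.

Op 1: merge R2<->R3 -> R2=(0,0,0,0) R3=(0,0,0,0)
Op 2: merge R1<->R3 -> R1=(0,0,0,0) R3=(0,0,0,0)
Op 3: merge R3<->R1 -> R3=(0,0,0,0) R1=(0,0,0,0)
Op 4: inc R2 by 4 -> R2=(0,0,4,0) value=4
Op 5: merge R3<->R0 -> R3=(0,0,0,0) R0=(0,0,0,0)
Op 6: merge R0<->R2 -> R0=(0,0,4,0) R2=(0,0,4,0)
Op 7: inc R0 by 1 -> R0=(1,0,4,0) value=5
Op 8: merge R2<->R0 -> R2=(1,0,4,0) R0=(1,0,4,0)

Answer: 5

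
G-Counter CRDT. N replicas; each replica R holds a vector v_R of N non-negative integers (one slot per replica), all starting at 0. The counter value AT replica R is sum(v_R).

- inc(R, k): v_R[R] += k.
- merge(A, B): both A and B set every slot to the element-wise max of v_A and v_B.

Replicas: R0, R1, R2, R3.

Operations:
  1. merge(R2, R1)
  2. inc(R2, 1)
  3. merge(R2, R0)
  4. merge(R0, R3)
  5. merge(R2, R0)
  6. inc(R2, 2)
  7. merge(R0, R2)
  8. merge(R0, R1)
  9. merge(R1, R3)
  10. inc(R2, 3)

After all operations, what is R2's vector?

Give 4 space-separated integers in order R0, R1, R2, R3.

Answer: 0 0 6 0

Derivation:
Op 1: merge R2<->R1 -> R2=(0,0,0,0) R1=(0,0,0,0)
Op 2: inc R2 by 1 -> R2=(0,0,1,0) value=1
Op 3: merge R2<->R0 -> R2=(0,0,1,0) R0=(0,0,1,0)
Op 4: merge R0<->R3 -> R0=(0,0,1,0) R3=(0,0,1,0)
Op 5: merge R2<->R0 -> R2=(0,0,1,0) R0=(0,0,1,0)
Op 6: inc R2 by 2 -> R2=(0,0,3,0) value=3
Op 7: merge R0<->R2 -> R0=(0,0,3,0) R2=(0,0,3,0)
Op 8: merge R0<->R1 -> R0=(0,0,3,0) R1=(0,0,3,0)
Op 9: merge R1<->R3 -> R1=(0,0,3,0) R3=(0,0,3,0)
Op 10: inc R2 by 3 -> R2=(0,0,6,0) value=6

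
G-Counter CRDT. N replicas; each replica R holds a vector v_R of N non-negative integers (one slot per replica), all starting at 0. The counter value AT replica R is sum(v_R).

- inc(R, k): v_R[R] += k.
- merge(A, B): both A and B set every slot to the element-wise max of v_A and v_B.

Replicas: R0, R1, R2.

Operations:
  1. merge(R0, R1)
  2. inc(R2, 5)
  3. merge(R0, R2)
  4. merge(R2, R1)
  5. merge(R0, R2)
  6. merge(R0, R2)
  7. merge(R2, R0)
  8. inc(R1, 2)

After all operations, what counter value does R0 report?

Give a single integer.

Answer: 5

Derivation:
Op 1: merge R0<->R1 -> R0=(0,0,0) R1=(0,0,0)
Op 2: inc R2 by 5 -> R2=(0,0,5) value=5
Op 3: merge R0<->R2 -> R0=(0,0,5) R2=(0,0,5)
Op 4: merge R2<->R1 -> R2=(0,0,5) R1=(0,0,5)
Op 5: merge R0<->R2 -> R0=(0,0,5) R2=(0,0,5)
Op 6: merge R0<->R2 -> R0=(0,0,5) R2=(0,0,5)
Op 7: merge R2<->R0 -> R2=(0,0,5) R0=(0,0,5)
Op 8: inc R1 by 2 -> R1=(0,2,5) value=7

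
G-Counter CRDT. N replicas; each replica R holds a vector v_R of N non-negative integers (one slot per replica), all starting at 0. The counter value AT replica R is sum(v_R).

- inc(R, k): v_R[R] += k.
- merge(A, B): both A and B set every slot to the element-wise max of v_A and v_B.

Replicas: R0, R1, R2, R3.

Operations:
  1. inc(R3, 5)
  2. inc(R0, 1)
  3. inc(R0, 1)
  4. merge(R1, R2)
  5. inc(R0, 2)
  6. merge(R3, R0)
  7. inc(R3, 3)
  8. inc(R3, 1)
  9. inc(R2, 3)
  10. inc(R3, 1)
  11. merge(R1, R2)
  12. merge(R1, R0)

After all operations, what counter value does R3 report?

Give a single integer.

Op 1: inc R3 by 5 -> R3=(0,0,0,5) value=5
Op 2: inc R0 by 1 -> R0=(1,0,0,0) value=1
Op 3: inc R0 by 1 -> R0=(2,0,0,0) value=2
Op 4: merge R1<->R2 -> R1=(0,0,0,0) R2=(0,0,0,0)
Op 5: inc R0 by 2 -> R0=(4,0,0,0) value=4
Op 6: merge R3<->R0 -> R3=(4,0,0,5) R0=(4,0,0,5)
Op 7: inc R3 by 3 -> R3=(4,0,0,8) value=12
Op 8: inc R3 by 1 -> R3=(4,0,0,9) value=13
Op 9: inc R2 by 3 -> R2=(0,0,3,0) value=3
Op 10: inc R3 by 1 -> R3=(4,0,0,10) value=14
Op 11: merge R1<->R2 -> R1=(0,0,3,0) R2=(0,0,3,0)
Op 12: merge R1<->R0 -> R1=(4,0,3,5) R0=(4,0,3,5)

Answer: 14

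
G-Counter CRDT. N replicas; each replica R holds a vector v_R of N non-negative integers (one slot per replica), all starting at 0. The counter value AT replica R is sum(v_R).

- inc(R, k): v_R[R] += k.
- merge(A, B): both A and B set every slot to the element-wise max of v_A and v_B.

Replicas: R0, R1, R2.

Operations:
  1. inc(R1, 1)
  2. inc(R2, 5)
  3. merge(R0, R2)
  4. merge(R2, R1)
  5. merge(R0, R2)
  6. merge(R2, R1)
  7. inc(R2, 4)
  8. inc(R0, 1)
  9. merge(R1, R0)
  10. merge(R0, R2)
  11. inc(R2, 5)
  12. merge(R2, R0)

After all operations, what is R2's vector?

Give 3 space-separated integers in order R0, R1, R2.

Answer: 1 1 14

Derivation:
Op 1: inc R1 by 1 -> R1=(0,1,0) value=1
Op 2: inc R2 by 5 -> R2=(0,0,5) value=5
Op 3: merge R0<->R2 -> R0=(0,0,5) R2=(0,0,5)
Op 4: merge R2<->R1 -> R2=(0,1,5) R1=(0,1,5)
Op 5: merge R0<->R2 -> R0=(0,1,5) R2=(0,1,5)
Op 6: merge R2<->R1 -> R2=(0,1,5) R1=(0,1,5)
Op 7: inc R2 by 4 -> R2=(0,1,9) value=10
Op 8: inc R0 by 1 -> R0=(1,1,5) value=7
Op 9: merge R1<->R0 -> R1=(1,1,5) R0=(1,1,5)
Op 10: merge R0<->R2 -> R0=(1,1,9) R2=(1,1,9)
Op 11: inc R2 by 5 -> R2=(1,1,14) value=16
Op 12: merge R2<->R0 -> R2=(1,1,14) R0=(1,1,14)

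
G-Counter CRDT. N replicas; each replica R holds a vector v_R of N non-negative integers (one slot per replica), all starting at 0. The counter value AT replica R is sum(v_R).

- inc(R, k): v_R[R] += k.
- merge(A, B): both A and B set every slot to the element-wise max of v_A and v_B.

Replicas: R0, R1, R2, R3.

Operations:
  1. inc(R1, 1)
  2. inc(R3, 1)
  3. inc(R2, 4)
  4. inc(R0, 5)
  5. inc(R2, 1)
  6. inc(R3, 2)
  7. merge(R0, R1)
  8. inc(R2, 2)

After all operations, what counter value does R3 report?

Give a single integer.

Op 1: inc R1 by 1 -> R1=(0,1,0,0) value=1
Op 2: inc R3 by 1 -> R3=(0,0,0,1) value=1
Op 3: inc R2 by 4 -> R2=(0,0,4,0) value=4
Op 4: inc R0 by 5 -> R0=(5,0,0,0) value=5
Op 5: inc R2 by 1 -> R2=(0,0,5,0) value=5
Op 6: inc R3 by 2 -> R3=(0,0,0,3) value=3
Op 7: merge R0<->R1 -> R0=(5,1,0,0) R1=(5,1,0,0)
Op 8: inc R2 by 2 -> R2=(0,0,7,0) value=7

Answer: 3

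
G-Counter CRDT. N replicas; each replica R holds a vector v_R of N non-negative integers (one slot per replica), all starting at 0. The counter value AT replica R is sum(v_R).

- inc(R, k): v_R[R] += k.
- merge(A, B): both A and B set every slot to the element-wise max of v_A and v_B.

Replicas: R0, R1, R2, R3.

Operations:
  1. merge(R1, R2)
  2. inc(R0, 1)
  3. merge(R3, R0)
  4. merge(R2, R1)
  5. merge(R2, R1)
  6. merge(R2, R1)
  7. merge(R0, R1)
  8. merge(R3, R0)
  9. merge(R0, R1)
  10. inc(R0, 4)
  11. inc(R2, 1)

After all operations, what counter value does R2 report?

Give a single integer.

Op 1: merge R1<->R2 -> R1=(0,0,0,0) R2=(0,0,0,0)
Op 2: inc R0 by 1 -> R0=(1,0,0,0) value=1
Op 3: merge R3<->R0 -> R3=(1,0,0,0) R0=(1,0,0,0)
Op 4: merge R2<->R1 -> R2=(0,0,0,0) R1=(0,0,0,0)
Op 5: merge R2<->R1 -> R2=(0,0,0,0) R1=(0,0,0,0)
Op 6: merge R2<->R1 -> R2=(0,0,0,0) R1=(0,0,0,0)
Op 7: merge R0<->R1 -> R0=(1,0,0,0) R1=(1,0,0,0)
Op 8: merge R3<->R0 -> R3=(1,0,0,0) R0=(1,0,0,0)
Op 9: merge R0<->R1 -> R0=(1,0,0,0) R1=(1,0,0,0)
Op 10: inc R0 by 4 -> R0=(5,0,0,0) value=5
Op 11: inc R2 by 1 -> R2=(0,0,1,0) value=1

Answer: 1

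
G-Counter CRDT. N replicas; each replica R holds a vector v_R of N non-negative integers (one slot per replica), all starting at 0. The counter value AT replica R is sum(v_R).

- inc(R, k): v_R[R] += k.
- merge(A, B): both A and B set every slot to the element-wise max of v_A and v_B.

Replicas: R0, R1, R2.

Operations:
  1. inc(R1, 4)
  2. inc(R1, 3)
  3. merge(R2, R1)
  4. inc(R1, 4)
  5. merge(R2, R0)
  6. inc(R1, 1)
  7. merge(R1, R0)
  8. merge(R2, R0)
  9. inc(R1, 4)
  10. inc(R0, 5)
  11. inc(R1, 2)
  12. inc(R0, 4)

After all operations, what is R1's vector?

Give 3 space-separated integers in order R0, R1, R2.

Op 1: inc R1 by 4 -> R1=(0,4,0) value=4
Op 2: inc R1 by 3 -> R1=(0,7,0) value=7
Op 3: merge R2<->R1 -> R2=(0,7,0) R1=(0,7,0)
Op 4: inc R1 by 4 -> R1=(0,11,0) value=11
Op 5: merge R2<->R0 -> R2=(0,7,0) R0=(0,7,0)
Op 6: inc R1 by 1 -> R1=(0,12,0) value=12
Op 7: merge R1<->R0 -> R1=(0,12,0) R0=(0,12,0)
Op 8: merge R2<->R0 -> R2=(0,12,0) R0=(0,12,0)
Op 9: inc R1 by 4 -> R1=(0,16,0) value=16
Op 10: inc R0 by 5 -> R0=(5,12,0) value=17
Op 11: inc R1 by 2 -> R1=(0,18,0) value=18
Op 12: inc R0 by 4 -> R0=(9,12,0) value=21

Answer: 0 18 0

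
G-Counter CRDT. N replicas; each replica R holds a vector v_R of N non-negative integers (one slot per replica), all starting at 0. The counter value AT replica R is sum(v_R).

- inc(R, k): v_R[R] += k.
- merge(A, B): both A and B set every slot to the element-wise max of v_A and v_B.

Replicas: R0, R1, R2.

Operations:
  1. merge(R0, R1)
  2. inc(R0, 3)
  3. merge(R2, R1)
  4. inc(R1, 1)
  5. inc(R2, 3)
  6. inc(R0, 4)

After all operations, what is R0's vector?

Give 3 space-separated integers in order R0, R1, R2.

Op 1: merge R0<->R1 -> R0=(0,0,0) R1=(0,0,0)
Op 2: inc R0 by 3 -> R0=(3,0,0) value=3
Op 3: merge R2<->R1 -> R2=(0,0,0) R1=(0,0,0)
Op 4: inc R1 by 1 -> R1=(0,1,0) value=1
Op 5: inc R2 by 3 -> R2=(0,0,3) value=3
Op 6: inc R0 by 4 -> R0=(7,0,0) value=7

Answer: 7 0 0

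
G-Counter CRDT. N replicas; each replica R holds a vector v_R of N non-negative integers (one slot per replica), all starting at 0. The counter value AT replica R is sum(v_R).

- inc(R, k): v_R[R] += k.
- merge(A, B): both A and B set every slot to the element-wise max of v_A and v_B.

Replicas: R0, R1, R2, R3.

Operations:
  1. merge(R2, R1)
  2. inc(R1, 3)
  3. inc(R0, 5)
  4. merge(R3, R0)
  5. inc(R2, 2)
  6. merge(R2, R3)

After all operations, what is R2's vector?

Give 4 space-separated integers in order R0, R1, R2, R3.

Op 1: merge R2<->R1 -> R2=(0,0,0,0) R1=(0,0,0,0)
Op 2: inc R1 by 3 -> R1=(0,3,0,0) value=3
Op 3: inc R0 by 5 -> R0=(5,0,0,0) value=5
Op 4: merge R3<->R0 -> R3=(5,0,0,0) R0=(5,0,0,0)
Op 5: inc R2 by 2 -> R2=(0,0,2,0) value=2
Op 6: merge R2<->R3 -> R2=(5,0,2,0) R3=(5,0,2,0)

Answer: 5 0 2 0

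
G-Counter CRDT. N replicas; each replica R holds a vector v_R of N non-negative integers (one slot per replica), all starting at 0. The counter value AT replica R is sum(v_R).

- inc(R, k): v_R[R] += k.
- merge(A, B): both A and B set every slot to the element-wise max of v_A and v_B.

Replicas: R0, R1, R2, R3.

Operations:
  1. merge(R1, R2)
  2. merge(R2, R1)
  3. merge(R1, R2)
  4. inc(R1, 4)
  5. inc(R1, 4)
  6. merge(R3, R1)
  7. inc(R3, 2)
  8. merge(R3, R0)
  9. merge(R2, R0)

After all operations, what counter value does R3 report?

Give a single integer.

Answer: 10

Derivation:
Op 1: merge R1<->R2 -> R1=(0,0,0,0) R2=(0,0,0,0)
Op 2: merge R2<->R1 -> R2=(0,0,0,0) R1=(0,0,0,0)
Op 3: merge R1<->R2 -> R1=(0,0,0,0) R2=(0,0,0,0)
Op 4: inc R1 by 4 -> R1=(0,4,0,0) value=4
Op 5: inc R1 by 4 -> R1=(0,8,0,0) value=8
Op 6: merge R3<->R1 -> R3=(0,8,0,0) R1=(0,8,0,0)
Op 7: inc R3 by 2 -> R3=(0,8,0,2) value=10
Op 8: merge R3<->R0 -> R3=(0,8,0,2) R0=(0,8,0,2)
Op 9: merge R2<->R0 -> R2=(0,8,0,2) R0=(0,8,0,2)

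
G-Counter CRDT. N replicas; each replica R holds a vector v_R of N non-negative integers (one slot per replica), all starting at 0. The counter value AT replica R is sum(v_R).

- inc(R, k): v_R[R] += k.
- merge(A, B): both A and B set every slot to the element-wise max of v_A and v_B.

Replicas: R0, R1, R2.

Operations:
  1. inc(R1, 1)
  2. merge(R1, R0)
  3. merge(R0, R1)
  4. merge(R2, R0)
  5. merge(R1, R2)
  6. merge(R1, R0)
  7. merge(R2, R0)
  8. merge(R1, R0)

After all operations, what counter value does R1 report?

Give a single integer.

Op 1: inc R1 by 1 -> R1=(0,1,0) value=1
Op 2: merge R1<->R0 -> R1=(0,1,0) R0=(0,1,0)
Op 3: merge R0<->R1 -> R0=(0,1,0) R1=(0,1,0)
Op 4: merge R2<->R0 -> R2=(0,1,0) R0=(0,1,0)
Op 5: merge R1<->R2 -> R1=(0,1,0) R2=(0,1,0)
Op 6: merge R1<->R0 -> R1=(0,1,0) R0=(0,1,0)
Op 7: merge R2<->R0 -> R2=(0,1,0) R0=(0,1,0)
Op 8: merge R1<->R0 -> R1=(0,1,0) R0=(0,1,0)

Answer: 1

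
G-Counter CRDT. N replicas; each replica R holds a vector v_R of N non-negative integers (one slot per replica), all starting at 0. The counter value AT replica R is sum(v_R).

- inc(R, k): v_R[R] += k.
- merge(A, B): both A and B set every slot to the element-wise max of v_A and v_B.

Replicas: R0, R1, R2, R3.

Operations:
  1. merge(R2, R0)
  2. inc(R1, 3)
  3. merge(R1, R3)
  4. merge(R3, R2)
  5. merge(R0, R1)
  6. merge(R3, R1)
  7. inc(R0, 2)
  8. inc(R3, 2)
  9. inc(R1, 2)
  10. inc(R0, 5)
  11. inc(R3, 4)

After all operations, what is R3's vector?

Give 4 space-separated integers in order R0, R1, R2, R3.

Op 1: merge R2<->R0 -> R2=(0,0,0,0) R0=(0,0,0,0)
Op 2: inc R1 by 3 -> R1=(0,3,0,0) value=3
Op 3: merge R1<->R3 -> R1=(0,3,0,0) R3=(0,3,0,0)
Op 4: merge R3<->R2 -> R3=(0,3,0,0) R2=(0,3,0,0)
Op 5: merge R0<->R1 -> R0=(0,3,0,0) R1=(0,3,0,0)
Op 6: merge R3<->R1 -> R3=(0,3,0,0) R1=(0,3,0,0)
Op 7: inc R0 by 2 -> R0=(2,3,0,0) value=5
Op 8: inc R3 by 2 -> R3=(0,3,0,2) value=5
Op 9: inc R1 by 2 -> R1=(0,5,0,0) value=5
Op 10: inc R0 by 5 -> R0=(7,3,0,0) value=10
Op 11: inc R3 by 4 -> R3=(0,3,0,6) value=9

Answer: 0 3 0 6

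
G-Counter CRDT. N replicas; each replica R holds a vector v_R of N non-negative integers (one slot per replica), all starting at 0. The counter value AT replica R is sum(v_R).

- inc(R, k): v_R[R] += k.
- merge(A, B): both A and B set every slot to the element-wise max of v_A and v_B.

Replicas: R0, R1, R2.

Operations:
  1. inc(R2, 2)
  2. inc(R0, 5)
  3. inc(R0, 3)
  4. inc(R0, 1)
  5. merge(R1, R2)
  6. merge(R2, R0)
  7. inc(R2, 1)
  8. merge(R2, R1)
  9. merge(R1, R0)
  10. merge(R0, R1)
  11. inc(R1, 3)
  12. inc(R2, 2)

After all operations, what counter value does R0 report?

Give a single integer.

Answer: 12

Derivation:
Op 1: inc R2 by 2 -> R2=(0,0,2) value=2
Op 2: inc R0 by 5 -> R0=(5,0,0) value=5
Op 3: inc R0 by 3 -> R0=(8,0,0) value=8
Op 4: inc R0 by 1 -> R0=(9,0,0) value=9
Op 5: merge R1<->R2 -> R1=(0,0,2) R2=(0,0,2)
Op 6: merge R2<->R0 -> R2=(9,0,2) R0=(9,0,2)
Op 7: inc R2 by 1 -> R2=(9,0,3) value=12
Op 8: merge R2<->R1 -> R2=(9,0,3) R1=(9,0,3)
Op 9: merge R1<->R0 -> R1=(9,0,3) R0=(9,0,3)
Op 10: merge R0<->R1 -> R0=(9,0,3) R1=(9,0,3)
Op 11: inc R1 by 3 -> R1=(9,3,3) value=15
Op 12: inc R2 by 2 -> R2=(9,0,5) value=14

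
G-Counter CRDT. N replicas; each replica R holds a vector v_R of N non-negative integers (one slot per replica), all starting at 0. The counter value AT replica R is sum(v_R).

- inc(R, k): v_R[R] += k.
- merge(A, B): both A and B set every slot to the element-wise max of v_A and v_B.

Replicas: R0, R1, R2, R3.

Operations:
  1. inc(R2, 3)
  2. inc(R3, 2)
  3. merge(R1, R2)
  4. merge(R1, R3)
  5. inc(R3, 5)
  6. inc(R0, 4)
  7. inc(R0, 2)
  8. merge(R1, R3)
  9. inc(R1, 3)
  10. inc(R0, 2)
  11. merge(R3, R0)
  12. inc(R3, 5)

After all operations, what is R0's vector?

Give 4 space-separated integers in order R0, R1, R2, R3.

Answer: 8 0 3 7

Derivation:
Op 1: inc R2 by 3 -> R2=(0,0,3,0) value=3
Op 2: inc R3 by 2 -> R3=(0,0,0,2) value=2
Op 3: merge R1<->R2 -> R1=(0,0,3,0) R2=(0,0,3,0)
Op 4: merge R1<->R3 -> R1=(0,0,3,2) R3=(0,0,3,2)
Op 5: inc R3 by 5 -> R3=(0,0,3,7) value=10
Op 6: inc R0 by 4 -> R0=(4,0,0,0) value=4
Op 7: inc R0 by 2 -> R0=(6,0,0,0) value=6
Op 8: merge R1<->R3 -> R1=(0,0,3,7) R3=(0,0,3,7)
Op 9: inc R1 by 3 -> R1=(0,3,3,7) value=13
Op 10: inc R0 by 2 -> R0=(8,0,0,0) value=8
Op 11: merge R3<->R0 -> R3=(8,0,3,7) R0=(8,0,3,7)
Op 12: inc R3 by 5 -> R3=(8,0,3,12) value=23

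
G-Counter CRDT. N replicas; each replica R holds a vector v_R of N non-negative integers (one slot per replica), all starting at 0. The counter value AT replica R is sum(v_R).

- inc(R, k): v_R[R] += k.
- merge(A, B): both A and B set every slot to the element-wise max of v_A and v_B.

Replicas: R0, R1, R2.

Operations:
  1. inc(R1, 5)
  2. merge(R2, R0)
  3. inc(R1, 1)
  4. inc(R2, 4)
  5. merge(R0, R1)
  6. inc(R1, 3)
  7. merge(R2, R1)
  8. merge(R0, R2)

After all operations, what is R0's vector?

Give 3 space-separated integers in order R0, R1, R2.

Answer: 0 9 4

Derivation:
Op 1: inc R1 by 5 -> R1=(0,5,0) value=5
Op 2: merge R2<->R0 -> R2=(0,0,0) R0=(0,0,0)
Op 3: inc R1 by 1 -> R1=(0,6,0) value=6
Op 4: inc R2 by 4 -> R2=(0,0,4) value=4
Op 5: merge R0<->R1 -> R0=(0,6,0) R1=(0,6,0)
Op 6: inc R1 by 3 -> R1=(0,9,0) value=9
Op 7: merge R2<->R1 -> R2=(0,9,4) R1=(0,9,4)
Op 8: merge R0<->R2 -> R0=(0,9,4) R2=(0,9,4)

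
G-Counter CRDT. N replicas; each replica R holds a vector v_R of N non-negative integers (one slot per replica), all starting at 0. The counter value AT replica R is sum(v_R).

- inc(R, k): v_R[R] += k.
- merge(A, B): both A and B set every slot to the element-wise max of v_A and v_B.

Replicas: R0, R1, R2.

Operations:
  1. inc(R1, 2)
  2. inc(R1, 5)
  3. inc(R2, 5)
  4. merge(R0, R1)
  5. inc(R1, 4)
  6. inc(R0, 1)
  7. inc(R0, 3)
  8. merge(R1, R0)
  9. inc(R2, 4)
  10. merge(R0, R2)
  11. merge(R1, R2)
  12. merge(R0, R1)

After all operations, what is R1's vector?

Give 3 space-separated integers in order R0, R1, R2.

Op 1: inc R1 by 2 -> R1=(0,2,0) value=2
Op 2: inc R1 by 5 -> R1=(0,7,0) value=7
Op 3: inc R2 by 5 -> R2=(0,0,5) value=5
Op 4: merge R0<->R1 -> R0=(0,7,0) R1=(0,7,0)
Op 5: inc R1 by 4 -> R1=(0,11,0) value=11
Op 6: inc R0 by 1 -> R0=(1,7,0) value=8
Op 7: inc R0 by 3 -> R0=(4,7,0) value=11
Op 8: merge R1<->R0 -> R1=(4,11,0) R0=(4,11,0)
Op 9: inc R2 by 4 -> R2=(0,0,9) value=9
Op 10: merge R0<->R2 -> R0=(4,11,9) R2=(4,11,9)
Op 11: merge R1<->R2 -> R1=(4,11,9) R2=(4,11,9)
Op 12: merge R0<->R1 -> R0=(4,11,9) R1=(4,11,9)

Answer: 4 11 9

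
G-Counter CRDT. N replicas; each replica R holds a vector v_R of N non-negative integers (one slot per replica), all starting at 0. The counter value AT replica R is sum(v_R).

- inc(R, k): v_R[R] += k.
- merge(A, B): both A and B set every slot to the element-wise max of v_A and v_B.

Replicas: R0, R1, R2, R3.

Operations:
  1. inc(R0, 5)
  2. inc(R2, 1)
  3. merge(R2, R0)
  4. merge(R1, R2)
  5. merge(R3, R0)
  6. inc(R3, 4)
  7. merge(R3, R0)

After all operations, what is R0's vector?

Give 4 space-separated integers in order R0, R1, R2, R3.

Answer: 5 0 1 4

Derivation:
Op 1: inc R0 by 5 -> R0=(5,0,0,0) value=5
Op 2: inc R2 by 1 -> R2=(0,0,1,0) value=1
Op 3: merge R2<->R0 -> R2=(5,0,1,0) R0=(5,0,1,0)
Op 4: merge R1<->R2 -> R1=(5,0,1,0) R2=(5,0,1,0)
Op 5: merge R3<->R0 -> R3=(5,0,1,0) R0=(5,0,1,0)
Op 6: inc R3 by 4 -> R3=(5,0,1,4) value=10
Op 7: merge R3<->R0 -> R3=(5,0,1,4) R0=(5,0,1,4)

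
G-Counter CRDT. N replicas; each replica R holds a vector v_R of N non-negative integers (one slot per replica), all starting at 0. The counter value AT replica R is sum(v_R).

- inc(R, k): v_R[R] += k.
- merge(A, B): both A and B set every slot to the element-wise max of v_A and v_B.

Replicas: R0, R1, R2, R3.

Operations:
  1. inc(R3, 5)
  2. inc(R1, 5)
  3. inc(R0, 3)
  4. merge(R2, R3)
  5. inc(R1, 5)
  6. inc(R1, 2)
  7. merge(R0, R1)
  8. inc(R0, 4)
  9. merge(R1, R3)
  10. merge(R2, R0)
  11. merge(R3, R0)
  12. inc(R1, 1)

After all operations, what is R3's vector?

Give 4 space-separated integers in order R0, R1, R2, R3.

Answer: 7 12 0 5

Derivation:
Op 1: inc R3 by 5 -> R3=(0,0,0,5) value=5
Op 2: inc R1 by 5 -> R1=(0,5,0,0) value=5
Op 3: inc R0 by 3 -> R0=(3,0,0,0) value=3
Op 4: merge R2<->R3 -> R2=(0,0,0,5) R3=(0,0,0,5)
Op 5: inc R1 by 5 -> R1=(0,10,0,0) value=10
Op 6: inc R1 by 2 -> R1=(0,12,0,0) value=12
Op 7: merge R0<->R1 -> R0=(3,12,0,0) R1=(3,12,0,0)
Op 8: inc R0 by 4 -> R0=(7,12,0,0) value=19
Op 9: merge R1<->R3 -> R1=(3,12,0,5) R3=(3,12,0,5)
Op 10: merge R2<->R0 -> R2=(7,12,0,5) R0=(7,12,0,5)
Op 11: merge R3<->R0 -> R3=(7,12,0,5) R0=(7,12,0,5)
Op 12: inc R1 by 1 -> R1=(3,13,0,5) value=21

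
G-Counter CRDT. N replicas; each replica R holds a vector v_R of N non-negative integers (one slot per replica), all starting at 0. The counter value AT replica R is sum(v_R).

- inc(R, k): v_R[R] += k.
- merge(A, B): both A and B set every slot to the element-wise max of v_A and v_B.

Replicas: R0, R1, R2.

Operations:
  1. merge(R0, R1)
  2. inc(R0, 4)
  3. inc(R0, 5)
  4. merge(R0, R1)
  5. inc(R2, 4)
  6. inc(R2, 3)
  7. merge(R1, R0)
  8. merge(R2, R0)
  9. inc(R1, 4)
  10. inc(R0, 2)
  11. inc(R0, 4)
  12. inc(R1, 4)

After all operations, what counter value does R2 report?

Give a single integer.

Answer: 16

Derivation:
Op 1: merge R0<->R1 -> R0=(0,0,0) R1=(0,0,0)
Op 2: inc R0 by 4 -> R0=(4,0,0) value=4
Op 3: inc R0 by 5 -> R0=(9,0,0) value=9
Op 4: merge R0<->R1 -> R0=(9,0,0) R1=(9,0,0)
Op 5: inc R2 by 4 -> R2=(0,0,4) value=4
Op 6: inc R2 by 3 -> R2=(0,0,7) value=7
Op 7: merge R1<->R0 -> R1=(9,0,0) R0=(9,0,0)
Op 8: merge R2<->R0 -> R2=(9,0,7) R0=(9,0,7)
Op 9: inc R1 by 4 -> R1=(9,4,0) value=13
Op 10: inc R0 by 2 -> R0=(11,0,7) value=18
Op 11: inc R0 by 4 -> R0=(15,0,7) value=22
Op 12: inc R1 by 4 -> R1=(9,8,0) value=17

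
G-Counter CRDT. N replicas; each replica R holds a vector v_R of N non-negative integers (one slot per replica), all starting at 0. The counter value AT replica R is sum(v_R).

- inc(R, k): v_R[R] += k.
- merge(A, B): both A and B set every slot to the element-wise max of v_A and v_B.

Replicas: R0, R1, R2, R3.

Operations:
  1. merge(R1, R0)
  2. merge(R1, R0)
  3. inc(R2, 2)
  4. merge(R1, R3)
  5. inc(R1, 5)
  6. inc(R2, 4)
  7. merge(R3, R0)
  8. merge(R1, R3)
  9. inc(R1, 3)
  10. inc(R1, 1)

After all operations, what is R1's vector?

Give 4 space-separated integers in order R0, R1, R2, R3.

Op 1: merge R1<->R0 -> R1=(0,0,0,0) R0=(0,0,0,0)
Op 2: merge R1<->R0 -> R1=(0,0,0,0) R0=(0,0,0,0)
Op 3: inc R2 by 2 -> R2=(0,0,2,0) value=2
Op 4: merge R1<->R3 -> R1=(0,0,0,0) R3=(0,0,0,0)
Op 5: inc R1 by 5 -> R1=(0,5,0,0) value=5
Op 6: inc R2 by 4 -> R2=(0,0,6,0) value=6
Op 7: merge R3<->R0 -> R3=(0,0,0,0) R0=(0,0,0,0)
Op 8: merge R1<->R3 -> R1=(0,5,0,0) R3=(0,5,0,0)
Op 9: inc R1 by 3 -> R1=(0,8,0,0) value=8
Op 10: inc R1 by 1 -> R1=(0,9,0,0) value=9

Answer: 0 9 0 0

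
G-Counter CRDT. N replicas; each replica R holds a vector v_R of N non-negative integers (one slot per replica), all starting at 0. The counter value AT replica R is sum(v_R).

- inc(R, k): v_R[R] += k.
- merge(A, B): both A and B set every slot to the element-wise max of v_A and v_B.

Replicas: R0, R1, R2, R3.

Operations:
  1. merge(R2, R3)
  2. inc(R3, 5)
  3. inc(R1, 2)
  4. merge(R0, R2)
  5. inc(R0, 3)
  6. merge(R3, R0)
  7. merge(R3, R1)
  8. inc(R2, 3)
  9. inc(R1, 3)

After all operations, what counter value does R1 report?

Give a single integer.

Op 1: merge R2<->R3 -> R2=(0,0,0,0) R3=(0,0,0,0)
Op 2: inc R3 by 5 -> R3=(0,0,0,5) value=5
Op 3: inc R1 by 2 -> R1=(0,2,0,0) value=2
Op 4: merge R0<->R2 -> R0=(0,0,0,0) R2=(0,0,0,0)
Op 5: inc R0 by 3 -> R0=(3,0,0,0) value=3
Op 6: merge R3<->R0 -> R3=(3,0,0,5) R0=(3,0,0,5)
Op 7: merge R3<->R1 -> R3=(3,2,0,5) R1=(3,2,0,5)
Op 8: inc R2 by 3 -> R2=(0,0,3,0) value=3
Op 9: inc R1 by 3 -> R1=(3,5,0,5) value=13

Answer: 13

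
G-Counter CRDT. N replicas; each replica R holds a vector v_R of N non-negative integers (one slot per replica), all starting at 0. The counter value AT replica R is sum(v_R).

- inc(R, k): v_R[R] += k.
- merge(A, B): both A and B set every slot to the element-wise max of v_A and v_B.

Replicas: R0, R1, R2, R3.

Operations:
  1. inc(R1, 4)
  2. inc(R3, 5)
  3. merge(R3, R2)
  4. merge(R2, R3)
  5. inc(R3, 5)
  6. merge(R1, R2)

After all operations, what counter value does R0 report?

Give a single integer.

Answer: 0

Derivation:
Op 1: inc R1 by 4 -> R1=(0,4,0,0) value=4
Op 2: inc R3 by 5 -> R3=(0,0,0,5) value=5
Op 3: merge R3<->R2 -> R3=(0,0,0,5) R2=(0,0,0,5)
Op 4: merge R2<->R3 -> R2=(0,0,0,5) R3=(0,0,0,5)
Op 5: inc R3 by 5 -> R3=(0,0,0,10) value=10
Op 6: merge R1<->R2 -> R1=(0,4,0,5) R2=(0,4,0,5)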